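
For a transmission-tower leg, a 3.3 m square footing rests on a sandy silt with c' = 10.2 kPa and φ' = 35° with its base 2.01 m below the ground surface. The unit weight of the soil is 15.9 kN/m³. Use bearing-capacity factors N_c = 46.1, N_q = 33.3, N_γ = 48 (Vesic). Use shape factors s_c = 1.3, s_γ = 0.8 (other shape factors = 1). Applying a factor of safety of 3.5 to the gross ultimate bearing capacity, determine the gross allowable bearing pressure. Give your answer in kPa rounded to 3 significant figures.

Effective surcharge at the founding depth q = γ·D_f = 15.9 × 2.01 = 31.959 kPa.
q_ult = c·N_c·s_c + q·N_q + 0.5·γ·B·N_γ·s_γ
     = 10.2 × 46.1 × 1.3 + 31.959 × 33.3 + 0.5 × 15.9 × 3.3 × 48 × 0.8
     = 611.29 + 1064.2 + 1007.4 = 2682.9 kPa.
q_all = q_ult / FS = 2682.9 / 3.5 = 766.56 kPa.

q_all ≈ 767 kPa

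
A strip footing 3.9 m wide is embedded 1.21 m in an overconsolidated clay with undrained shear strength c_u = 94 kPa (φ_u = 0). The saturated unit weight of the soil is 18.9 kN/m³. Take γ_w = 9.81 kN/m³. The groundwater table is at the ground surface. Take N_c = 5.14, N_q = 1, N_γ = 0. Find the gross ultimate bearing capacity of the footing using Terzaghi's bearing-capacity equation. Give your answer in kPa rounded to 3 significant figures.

With the water table at the surface the whole profile is submerged: γ' = 18.9 − 9.81 = 9.09 kN/m³, so q = γ'·D_f = 10.999 kPa.
q_ult = c·N_c + q·N_q
     = 94 × 5.14 + 10.999 × 1
     = 483.16 + 10.999 = 494.16 kPa.

q_ult ≈ 494 kPa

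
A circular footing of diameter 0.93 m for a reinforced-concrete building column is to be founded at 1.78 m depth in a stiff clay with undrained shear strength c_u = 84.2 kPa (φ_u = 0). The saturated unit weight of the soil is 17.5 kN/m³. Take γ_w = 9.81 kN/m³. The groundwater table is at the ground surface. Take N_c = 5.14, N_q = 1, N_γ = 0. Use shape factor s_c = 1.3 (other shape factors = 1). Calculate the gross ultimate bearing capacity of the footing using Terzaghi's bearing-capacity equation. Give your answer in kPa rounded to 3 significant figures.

q_ult ≈ 576 kPa

With the water table at the surface the whole profile is submerged: γ' = 17.5 − 9.81 = 7.69 kN/m³, so q = γ'·D_f = 13.688 kPa.
q_ult = c·N_c·s_c + q·N_q
     = 84.2 × 5.14 × 1.3 + 13.688 × 1
     = 562.62 + 13.688 = 576.31 kPa.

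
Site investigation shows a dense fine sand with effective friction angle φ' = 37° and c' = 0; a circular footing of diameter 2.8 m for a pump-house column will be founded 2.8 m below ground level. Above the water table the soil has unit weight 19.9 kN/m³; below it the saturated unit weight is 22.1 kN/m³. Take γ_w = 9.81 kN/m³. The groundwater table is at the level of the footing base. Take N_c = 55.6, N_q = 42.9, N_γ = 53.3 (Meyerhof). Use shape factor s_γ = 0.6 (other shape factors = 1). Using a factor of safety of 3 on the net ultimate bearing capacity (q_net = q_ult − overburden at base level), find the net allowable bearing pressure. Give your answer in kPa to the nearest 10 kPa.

Effective surcharge at the founding depth q = γ·D_f = 19.9 × 2.8 = 55.72 kPa.
The water table coincides with the base, so in the self-weight term γ → γ' = 12.29 kN/m³.
q_ult = q·N_q + 0.5·γ·B·N_γ·s_γ
     = 55.72 × 42.9 + 0.5 × 12.29 × 2.8 × 53.3 × 0.6
     = 2390.4 + 550.25 = 2940.6 kPa.
q_net = 2940.6 − 55.72 = 2884.9 kPa.
q_all(net) = 2884.9 / 3 = 961.64 kPa.

q_all(net) ≈ 960 kPa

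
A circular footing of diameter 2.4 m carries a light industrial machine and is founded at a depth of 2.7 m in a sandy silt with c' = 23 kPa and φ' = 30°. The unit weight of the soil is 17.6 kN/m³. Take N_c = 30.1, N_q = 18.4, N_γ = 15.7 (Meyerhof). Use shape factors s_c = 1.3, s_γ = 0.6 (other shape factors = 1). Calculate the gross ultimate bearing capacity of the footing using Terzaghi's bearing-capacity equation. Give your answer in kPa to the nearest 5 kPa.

q_ult ≈ 1975 kPa

Overburden at base level: q = 17.6 × 2.7 = 47.52 kPa.
Cohesion term c·N_c·s_c = 23 × 30.1 × 1.3 = 899.99 kPa; surcharge term q·N_q = 47.52 × 18.4 = 874.37 kPa; self-weight term 0.5·γ·B·N_γ·s_γ = 0.5 × 17.6 × 2.4 × 15.7 × 0.6 = 198.95 kPa.
q_ult = 899.99 + 874.37 + 198.95 = 1973.3 kPa.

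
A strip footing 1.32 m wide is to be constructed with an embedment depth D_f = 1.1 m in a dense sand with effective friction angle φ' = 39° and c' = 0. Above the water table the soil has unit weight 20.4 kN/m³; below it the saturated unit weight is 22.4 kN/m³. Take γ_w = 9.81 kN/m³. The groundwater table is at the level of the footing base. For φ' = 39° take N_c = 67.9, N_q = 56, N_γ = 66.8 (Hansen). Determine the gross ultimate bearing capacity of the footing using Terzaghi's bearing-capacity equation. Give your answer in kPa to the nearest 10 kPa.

q_ult ≈ 1810 kPa

Overburden at base level: q = 20.4 × 1.1 = 22.44 kPa.
Below the base the soil is submerged, so the ½γBN_γ term uses γ' = 22.4 − 9.81 = 12.59 kN/m³.
Surcharge term q·N_q = 22.44 × 56 = 1256.6 kPa; self-weight term 0.5·γ·B·N_γ = 0.5 × 12.59 × 1.32 × 66.8 = 555.07 kPa.
q_ult = 1256.6 + 555.07 = 1811.7 kPa.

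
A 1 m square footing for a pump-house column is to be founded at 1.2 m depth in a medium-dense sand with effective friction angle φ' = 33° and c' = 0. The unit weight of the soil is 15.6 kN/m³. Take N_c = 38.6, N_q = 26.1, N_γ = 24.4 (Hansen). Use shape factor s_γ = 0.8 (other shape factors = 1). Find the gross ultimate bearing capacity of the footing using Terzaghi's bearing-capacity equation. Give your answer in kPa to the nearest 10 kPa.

q_ult ≈ 640 kPa

q = γ·D_f = 15.6 × 1.2 = 18.72 kPa.
q·N_q = 18.72 × 26.1 = 488.59 kPa
0.5·γ·B·N_γ·s_γ = 0.5 × 15.6 × 1 × 24.4 × 0.8 = 152.26 kPa
q_ult = 488.59 + 152.26 = 640.85 kPa.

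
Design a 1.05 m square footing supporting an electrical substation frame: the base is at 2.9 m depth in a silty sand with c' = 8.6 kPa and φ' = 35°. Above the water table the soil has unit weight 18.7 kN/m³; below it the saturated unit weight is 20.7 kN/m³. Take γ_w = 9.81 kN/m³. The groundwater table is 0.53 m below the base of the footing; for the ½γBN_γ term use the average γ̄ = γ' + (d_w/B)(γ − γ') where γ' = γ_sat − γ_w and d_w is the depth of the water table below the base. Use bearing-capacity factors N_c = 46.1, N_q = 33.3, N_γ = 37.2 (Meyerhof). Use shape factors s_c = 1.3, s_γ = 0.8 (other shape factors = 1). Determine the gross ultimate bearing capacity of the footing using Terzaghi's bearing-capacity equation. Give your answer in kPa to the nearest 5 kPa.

q_ult ≈ 2555 kPa

Overburden at base level: q = 18.7 × 2.9 = 54.23 kPa.
The water table is 0.53 m below the base (< B = 1.05 m), so the ½γBN_γ term uses γ̄ = γ' + (d_w/B)(γ − γ') = 10.89 + (0.53/1.05)(18.7 − 10.89) = 14.832 kN/m³.
Cohesion term c·N_c·s_c = 8.6 × 46.1 × 1.3 = 515.4 kPa; surcharge term q·N_q = 54.23 × 33.3 = 1805.9 kPa; self-weight term 0.5·γ·B·N_γ·s_γ = 0.5 × 14.832 × 1.05 × 37.2 × 0.8 = 231.74 kPa.
q_ult = 515.4 + 1805.9 + 231.74 = 2553 kPa.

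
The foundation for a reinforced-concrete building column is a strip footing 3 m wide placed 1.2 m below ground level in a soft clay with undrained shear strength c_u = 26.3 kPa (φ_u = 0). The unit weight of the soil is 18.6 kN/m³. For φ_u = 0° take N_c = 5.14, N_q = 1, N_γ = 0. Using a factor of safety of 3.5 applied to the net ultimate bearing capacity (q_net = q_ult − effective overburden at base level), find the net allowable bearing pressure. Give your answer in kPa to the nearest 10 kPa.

q_all(net) ≈ 40 kPa

q = γ·D_f = 18.6 × 1.2 = 22.32 kPa.
c·N_c = 26.3 × 5.14 = 135.18 kPa
q·N_q = 22.32 × 1 = 22.32 kPa
q_ult = 135.18 + 22.32 = 157.5 kPa.
Net ultimate: q_net = 157.5 − 22.32 = 135.18 kPa.
q_all(net) = 135.18 / 3.5 = 38.623 kPa.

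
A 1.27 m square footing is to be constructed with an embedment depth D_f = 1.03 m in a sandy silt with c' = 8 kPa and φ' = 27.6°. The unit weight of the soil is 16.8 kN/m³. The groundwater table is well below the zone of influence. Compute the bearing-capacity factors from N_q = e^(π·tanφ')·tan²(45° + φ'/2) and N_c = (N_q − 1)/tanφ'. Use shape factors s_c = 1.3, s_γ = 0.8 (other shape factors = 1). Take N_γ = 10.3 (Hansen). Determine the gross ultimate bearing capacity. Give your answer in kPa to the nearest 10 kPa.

tan27.6° = 0.5228, so N_q = e^(π×0.5228)·tan²(58.8°) = 5.167 × 2.726 = 14.09.
N_c = (14.09 − 1)/tan27.6° = 25.04.
Effective surcharge at the founding depth q = γ·D_f = 16.8 × 1.03 = 17.304 kPa.
q_ult = c·N_c·s_c + q·N_q + 0.5·γ·B·N_γ·s_γ
     = 8 × 25.037 × 1.3 + 17.304 × 14.089 + 0.5 × 16.8 × 1.27 × 10.3 × 0.8
     = 260.38 + 243.79 + 87.904 = 592.08 kPa.

q_ult ≈ 590 kPa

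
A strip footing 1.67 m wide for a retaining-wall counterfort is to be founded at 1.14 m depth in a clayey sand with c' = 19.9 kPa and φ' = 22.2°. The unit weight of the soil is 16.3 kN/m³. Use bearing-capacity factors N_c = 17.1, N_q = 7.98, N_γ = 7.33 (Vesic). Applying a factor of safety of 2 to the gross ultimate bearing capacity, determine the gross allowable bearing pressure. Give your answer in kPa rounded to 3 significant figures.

Overburden at base level: q = 16.3 × 1.14 = 18.582 kPa.
Cohesion term c·N_c = 19.9 × 17.1 = 340.29 kPa; surcharge term q·N_q = 18.582 × 7.98 = 148.28 kPa; self-weight term 0.5·γ·B·N_γ = 0.5 × 16.3 × 1.67 × 7.33 = 99.765 kPa.
q_ult = 340.29 + 148.28 + 99.765 = 588.34 kPa.
q_all = q_ult / FS = 588.34 / 2 = 294.17 kPa.

q_all ≈ 294 kPa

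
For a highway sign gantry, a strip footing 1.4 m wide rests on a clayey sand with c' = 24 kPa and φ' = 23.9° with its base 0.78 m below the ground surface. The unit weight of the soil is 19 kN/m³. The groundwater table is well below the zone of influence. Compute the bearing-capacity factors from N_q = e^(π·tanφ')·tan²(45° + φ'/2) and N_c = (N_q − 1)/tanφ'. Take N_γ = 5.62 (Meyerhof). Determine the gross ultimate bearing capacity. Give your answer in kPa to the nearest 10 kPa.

tan23.9° = 0.4431, so N_q = e^(π×0.4431)·tan²(56.95°) = 4.024 × 2.362 = 9.5.
N_c = (9.5 − 1)/tan23.9° = 19.19.
Effective surcharge at the founding depth q = γ·D_f = 19 × 0.78 = 14.82 kPa.
q_ult = c·N_c + q·N_q + 0.5·γ·B·N_γ
     = 24 × 19.191 + 14.82 × 9.5042 + 0.5 × 19 × 1.4 × 5.62
     = 460.58 + 140.85 + 74.746 = 676.18 kPa.

q_ult ≈ 680 kPa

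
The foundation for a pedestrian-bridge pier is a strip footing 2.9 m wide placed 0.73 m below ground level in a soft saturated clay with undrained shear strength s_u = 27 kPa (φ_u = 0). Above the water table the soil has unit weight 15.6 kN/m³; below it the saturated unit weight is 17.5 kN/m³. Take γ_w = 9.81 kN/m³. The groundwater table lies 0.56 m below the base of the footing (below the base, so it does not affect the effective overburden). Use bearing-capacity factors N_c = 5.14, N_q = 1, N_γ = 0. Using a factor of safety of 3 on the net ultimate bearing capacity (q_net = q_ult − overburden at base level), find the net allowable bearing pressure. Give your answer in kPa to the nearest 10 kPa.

Effective surcharge at the founding depth q = γ·D_f = 15.6 × 0.73 = 11.388 kPa.
q_ult = c·N_c + q·N_q
     = 27 × 5.14 + 11.388 × 1
     = 138.78 + 11.388 = 150.17 kPa.
q_net = 150.17 − 11.388 = 138.78 kPa.
q_all(net) = 138.78 / 3 = 46.26 kPa.

q_all(net) ≈ 50 kPa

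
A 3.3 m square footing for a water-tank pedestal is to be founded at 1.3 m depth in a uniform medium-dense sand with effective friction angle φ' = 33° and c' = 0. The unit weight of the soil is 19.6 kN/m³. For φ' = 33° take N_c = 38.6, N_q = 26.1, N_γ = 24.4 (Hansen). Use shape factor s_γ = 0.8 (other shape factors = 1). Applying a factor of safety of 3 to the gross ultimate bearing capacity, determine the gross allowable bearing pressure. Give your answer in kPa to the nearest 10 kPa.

q = γ·D_f = 19.6 × 1.3 = 25.48 kPa.
q·N_q = 25.48 × 26.1 = 665.03 kPa
0.5·γ·B·N_γ·s_γ = 0.5 × 19.6 × 3.3 × 24.4 × 0.8 = 631.28 kPa
q_ult = 665.03 + 631.28 = 1296.3 kPa.
q_all = q_ult / FS = 1296.3 / 3 = 432.1 kPa.

q_all ≈ 430 kPa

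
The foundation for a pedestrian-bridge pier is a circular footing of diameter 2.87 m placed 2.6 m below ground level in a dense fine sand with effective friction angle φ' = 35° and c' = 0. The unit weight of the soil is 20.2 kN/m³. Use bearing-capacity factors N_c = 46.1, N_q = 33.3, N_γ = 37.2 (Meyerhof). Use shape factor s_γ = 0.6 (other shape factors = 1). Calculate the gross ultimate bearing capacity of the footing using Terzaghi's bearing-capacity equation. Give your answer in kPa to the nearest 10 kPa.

q = γ·D_f = 20.2 × 2.6 = 52.52 kPa.
q·N_q = 52.52 × 33.3 = 1748.9 kPa
0.5·γ·B·N_γ·s_γ = 0.5 × 20.2 × 2.87 × 37.2 × 0.6 = 646.99 kPa
q_ult = 1748.9 + 646.99 = 2395.9 kPa.

q_ult ≈ 2400 kPa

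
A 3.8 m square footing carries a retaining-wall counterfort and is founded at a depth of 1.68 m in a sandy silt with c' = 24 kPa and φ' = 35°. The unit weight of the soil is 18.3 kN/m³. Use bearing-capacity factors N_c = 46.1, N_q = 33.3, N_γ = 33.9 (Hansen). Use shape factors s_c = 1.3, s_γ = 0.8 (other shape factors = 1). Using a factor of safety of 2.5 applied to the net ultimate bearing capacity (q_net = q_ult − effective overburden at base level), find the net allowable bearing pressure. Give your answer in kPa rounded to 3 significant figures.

Overburden at base level: q = 18.3 × 1.68 = 30.744 kPa.
Cohesion term c·N_c·s_c = 24 × 46.1 × 1.3 = 1438.3 kPa; surcharge term q·N_q = 30.744 × 33.3 = 1023.8 kPa; self-weight term 0.5·γ·B·N_γ·s_γ = 0.5 × 18.3 × 3.8 × 33.9 × 0.8 = 942.96 kPa.
q_ult = 1438.3 + 1023.8 + 942.96 = 3405.1 kPa.
Net ultimate: q_net = 3405.1 − 30.744 = 3374.3 kPa.
q_all(net) = 3374.3 / 2.5 = 1349.7 kPa.

q_all(net) ≈ 1350 kPa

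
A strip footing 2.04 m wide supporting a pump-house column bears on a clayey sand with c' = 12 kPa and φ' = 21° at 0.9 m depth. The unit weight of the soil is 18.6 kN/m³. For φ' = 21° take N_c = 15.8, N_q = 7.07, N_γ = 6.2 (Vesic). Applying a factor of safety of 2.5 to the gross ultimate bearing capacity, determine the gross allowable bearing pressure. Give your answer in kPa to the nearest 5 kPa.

q_all ≈ 170 kPa

Effective surcharge at the founding depth q = γ·D_f = 18.6 × 0.9 = 16.74 kPa.
q_ult = c·N_c + q·N_q + 0.5·γ·B·N_γ
     = 12 × 15.8 + 16.74 × 7.07 + 0.5 × 18.6 × 2.04 × 6.2
     = 189.6 + 118.35 + 117.63 = 425.58 kPa.
q_all = q_ult / FS = 425.58 / 2.5 = 170.23 kPa.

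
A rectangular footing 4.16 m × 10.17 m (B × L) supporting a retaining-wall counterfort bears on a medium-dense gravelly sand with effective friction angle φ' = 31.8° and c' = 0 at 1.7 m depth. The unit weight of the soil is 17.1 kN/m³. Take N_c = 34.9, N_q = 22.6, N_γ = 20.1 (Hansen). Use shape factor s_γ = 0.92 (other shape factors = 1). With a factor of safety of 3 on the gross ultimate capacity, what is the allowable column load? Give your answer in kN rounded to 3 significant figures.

P_all ≈ 18500 kN

Overburden at base level: q = 17.1 × 1.7 = 29.07 kPa.
Surcharge term q·N_q = 29.07 × 22.6 = 656.98 kPa; self-weight term 0.5·γ·B·N_γ·s_γ = 0.5 × 17.1 × 4.16 × 20.1 × 0.92 = 657.72 kPa.
q_ult = 656.98 + 657.72 = 1314.7 kPa.
Gross allowable pressure q_all = 1314.7 / 3 = 438.24 kPa.
Footing area = 42.3072 m², so allowable column load = 438.24 × 42.3072 = 18541 kN.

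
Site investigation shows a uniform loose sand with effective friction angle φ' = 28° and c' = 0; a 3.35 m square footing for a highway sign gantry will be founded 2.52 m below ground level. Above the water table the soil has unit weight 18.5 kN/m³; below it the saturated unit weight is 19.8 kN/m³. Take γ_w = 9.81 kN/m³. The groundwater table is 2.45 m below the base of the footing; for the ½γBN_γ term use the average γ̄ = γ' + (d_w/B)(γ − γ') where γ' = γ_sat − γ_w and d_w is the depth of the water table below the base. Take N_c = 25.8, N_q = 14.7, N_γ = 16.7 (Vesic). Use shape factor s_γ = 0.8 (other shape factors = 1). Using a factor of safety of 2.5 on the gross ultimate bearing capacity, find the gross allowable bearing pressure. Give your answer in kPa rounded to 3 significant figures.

Overburden at base level: q = 18.5 × 2.52 = 46.62 kPa.
The water table is 2.45 m below the base (< B = 3.35 m), so the ½γBN_γ term uses γ̄ = γ' + (d_w/B)(γ − γ') = 9.99 + (2.45/3.35)(18.5 − 9.99) = 16.214 kN/m³.
Surcharge term q·N_q = 46.62 × 14.7 = 685.31 kPa; self-weight term 0.5·γ·B·N_γ·s_γ = 0.5 × 16.214 × 3.35 × 16.7 × 0.8 = 362.83 kPa.
q_ult = 685.31 + 362.83 = 1048.1 kPa.
q_all = 1048.1 / 2.5 = 419.26 kPa.

q_all ≈ 419 kPa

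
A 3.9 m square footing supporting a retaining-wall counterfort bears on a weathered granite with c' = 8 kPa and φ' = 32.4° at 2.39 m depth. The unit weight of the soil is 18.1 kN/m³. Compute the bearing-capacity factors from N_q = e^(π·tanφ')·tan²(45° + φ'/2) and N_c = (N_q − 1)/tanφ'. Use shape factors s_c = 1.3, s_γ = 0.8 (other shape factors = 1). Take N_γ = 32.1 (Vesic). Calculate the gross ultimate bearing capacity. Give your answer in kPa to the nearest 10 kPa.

q_ult ≈ 2340 kPa

tan32.4° = 0.6346, so N_q = e^(π×0.6346)·tan²(61.2°) = 7.343 × 3.309 = 24.3.
N_c = (24.3 − 1)/tan32.4° = 36.71.
Effective surcharge at the founding depth q = γ·D_f = 18.1 × 2.39 = 43.259 kPa.
q_ult = c·N_c·s_c + q·N_q + 0.5·γ·B·N_γ·s_γ
     = 8 × 36.707 × 1.3 + 43.259 × 24.295 + 0.5 × 18.1 × 3.9 × 32.1 × 0.8
     = 381.76 + 1051 + 906.38 = 2339.1 kPa.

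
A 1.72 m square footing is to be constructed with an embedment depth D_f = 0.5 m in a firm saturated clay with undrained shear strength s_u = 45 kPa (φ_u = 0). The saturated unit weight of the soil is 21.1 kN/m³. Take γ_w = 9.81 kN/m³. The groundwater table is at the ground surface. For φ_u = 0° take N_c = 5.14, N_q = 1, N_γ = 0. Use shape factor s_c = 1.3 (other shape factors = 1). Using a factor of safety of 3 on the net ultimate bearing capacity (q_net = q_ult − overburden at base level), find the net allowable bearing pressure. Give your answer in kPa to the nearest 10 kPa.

With the water table at the surface the whole profile is submerged: γ' = 21.1 − 9.81 = 11.29 kN/m³, so q = γ'·D_f = 5.645 kPa.
q_ult = c·N_c·s_c + q·N_q
     = 45 × 5.14 × 1.3 + 5.645 × 1
     = 300.69 + 5.645 = 306.33 kPa.
q_net = 306.33 − 5.645 = 300.69 kPa.
q_all(net) = 300.69 / 3 = 100.23 kPa.

q_all(net) ≈ 100 kPa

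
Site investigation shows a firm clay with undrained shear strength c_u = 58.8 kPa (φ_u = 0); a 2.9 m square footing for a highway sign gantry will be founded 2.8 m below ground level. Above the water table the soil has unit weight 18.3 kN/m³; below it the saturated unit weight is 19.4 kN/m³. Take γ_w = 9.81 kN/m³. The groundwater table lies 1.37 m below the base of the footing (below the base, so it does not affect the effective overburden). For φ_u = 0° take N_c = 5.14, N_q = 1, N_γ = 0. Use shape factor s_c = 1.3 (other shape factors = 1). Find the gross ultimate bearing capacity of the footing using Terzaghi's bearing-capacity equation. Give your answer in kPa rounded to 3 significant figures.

q_ult ≈ 444 kPa

q = γ·D_f = 18.3 × 2.8 = 51.24 kPa.
c·N_c·s_c = 58.8 × 5.14 × 1.3 = 392.9 kPa
q·N_q = 51.24 × 1 = 51.24 kPa
q_ult = 392.9 + 51.24 = 444.14 kPa.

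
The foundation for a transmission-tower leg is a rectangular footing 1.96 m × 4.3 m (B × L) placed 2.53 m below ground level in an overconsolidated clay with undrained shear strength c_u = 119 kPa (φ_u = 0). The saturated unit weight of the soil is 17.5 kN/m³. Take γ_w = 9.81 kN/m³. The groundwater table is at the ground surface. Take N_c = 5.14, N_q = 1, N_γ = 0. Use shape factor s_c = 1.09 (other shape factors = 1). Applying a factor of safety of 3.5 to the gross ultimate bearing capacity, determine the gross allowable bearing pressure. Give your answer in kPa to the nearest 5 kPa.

With the water table at the surface the whole profile is submerged: γ' = 17.5 − 9.81 = 7.69 kN/m³, so q = γ'·D_f = 19.456 kPa.
q_ult = c·N_c·s_c + q·N_q
     = 119 × 5.14 × 1.09 + 19.456 × 1
     = 666.71 + 19.456 = 686.17 kPa.
q_all = q_ult / FS = 686.17 / 3.5 = 196.05 kPa.

q_all ≈ 195 kPa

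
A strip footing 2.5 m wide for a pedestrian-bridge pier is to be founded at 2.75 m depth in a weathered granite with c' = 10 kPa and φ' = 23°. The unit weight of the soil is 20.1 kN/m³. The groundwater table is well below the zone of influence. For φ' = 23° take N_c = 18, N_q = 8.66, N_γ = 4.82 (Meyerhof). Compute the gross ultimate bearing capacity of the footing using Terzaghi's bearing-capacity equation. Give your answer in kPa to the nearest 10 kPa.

q_ult ≈ 780 kPa

Overburden at base level: q = 20.1 × 2.75 = 55.275 kPa.
Cohesion term c·N_c = 10 × 18 = 180 kPa; surcharge term q·N_q = 55.275 × 8.66 = 478.68 kPa; self-weight term 0.5·γ·B·N_γ = 0.5 × 20.1 × 2.5 × 4.82 = 121.1 kPa.
q_ult = 180 + 478.68 + 121.1 = 779.78 kPa.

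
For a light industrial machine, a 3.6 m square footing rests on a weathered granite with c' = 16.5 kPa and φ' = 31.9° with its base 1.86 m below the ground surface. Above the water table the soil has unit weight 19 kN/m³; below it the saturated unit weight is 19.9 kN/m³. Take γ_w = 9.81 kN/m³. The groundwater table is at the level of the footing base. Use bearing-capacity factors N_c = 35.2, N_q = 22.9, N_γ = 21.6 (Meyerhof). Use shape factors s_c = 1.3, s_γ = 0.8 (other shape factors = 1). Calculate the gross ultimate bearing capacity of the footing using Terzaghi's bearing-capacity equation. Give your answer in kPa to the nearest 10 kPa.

q_ult ≈ 1880 kPa

q = γ·D_f = 19 × 1.86 = 35.34 kPa.
For the ½γBN_γ term take γ' = 19.9 − 9.81 = 10.09 kN/m³ (soil below base is submerged).
c·N_c·s_c = 16.5 × 35.2 × 1.3 = 755.04 kPa
q·N_q = 35.34 × 22.9 = 809.29 kPa
0.5·γ·B·N_γ·s_γ = 0.5 × 10.09 × 3.6 × 21.6 × 0.8 = 313.84 kPa
q_ult = 755.04 + 809.29 + 313.84 = 1878.2 kPa.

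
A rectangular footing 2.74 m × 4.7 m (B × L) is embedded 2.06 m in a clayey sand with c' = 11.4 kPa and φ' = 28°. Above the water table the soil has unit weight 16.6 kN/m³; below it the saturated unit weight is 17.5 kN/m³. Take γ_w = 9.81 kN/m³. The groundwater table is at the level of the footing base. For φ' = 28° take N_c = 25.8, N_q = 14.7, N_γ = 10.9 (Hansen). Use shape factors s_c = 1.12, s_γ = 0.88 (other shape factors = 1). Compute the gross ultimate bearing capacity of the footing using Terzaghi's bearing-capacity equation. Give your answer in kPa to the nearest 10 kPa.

q_ult ≈ 930 kPa

q = γ·D_f = 16.6 × 2.06 = 34.196 kPa.
For the ½γBN_γ term take γ' = 17.5 − 9.81 = 7.69 kN/m³ (soil below base is submerged).
c·N_c·s_c = 11.4 × 25.8 × 1.12 = 329.41 kPa
q·N_q = 34.196 × 14.7 = 502.68 kPa
0.5·γ·B·N_γ·s_γ = 0.5 × 7.69 × 2.74 × 10.9 × 0.88 = 101.05 kPa
q_ult = 329.41 + 502.68 + 101.05 = 933.15 kPa.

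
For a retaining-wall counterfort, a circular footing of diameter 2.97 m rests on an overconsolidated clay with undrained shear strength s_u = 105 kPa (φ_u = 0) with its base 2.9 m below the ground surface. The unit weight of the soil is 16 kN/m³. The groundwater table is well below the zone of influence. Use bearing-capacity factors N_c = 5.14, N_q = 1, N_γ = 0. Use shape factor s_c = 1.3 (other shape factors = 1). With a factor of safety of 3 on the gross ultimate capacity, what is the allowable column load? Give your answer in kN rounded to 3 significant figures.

Effective surcharge at the founding depth q = γ·D_f = 16 × 2.9 = 46.4 kPa.
q_ult = c·N_c·s_c + q·N_q
     = 105 × 5.14 × 1.3 + 46.4 × 1
     = 701.61 + 46.4 = 748.01 kPa.
Gross allowable pressure q_all = 748.01 / 3 = 249.34 kPa.
Footing area = 6.9279 m², so allowable column load = 249.34 × 6.9279 = 1727.4 kN.

P_all ≈ 1730 kN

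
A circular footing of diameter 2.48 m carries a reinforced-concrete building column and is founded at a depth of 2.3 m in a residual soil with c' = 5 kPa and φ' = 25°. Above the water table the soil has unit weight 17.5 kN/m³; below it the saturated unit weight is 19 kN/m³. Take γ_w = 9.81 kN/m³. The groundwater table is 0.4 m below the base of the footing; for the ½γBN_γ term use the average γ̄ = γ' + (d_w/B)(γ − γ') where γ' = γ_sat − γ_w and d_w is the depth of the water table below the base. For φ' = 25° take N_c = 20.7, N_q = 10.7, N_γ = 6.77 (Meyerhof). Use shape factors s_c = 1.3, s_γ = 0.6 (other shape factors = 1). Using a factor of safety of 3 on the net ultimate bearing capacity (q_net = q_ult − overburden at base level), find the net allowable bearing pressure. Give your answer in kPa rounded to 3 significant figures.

Overburden at base level: q = 17.5 × 2.3 = 40.25 kPa.
The water table is 0.4 m below the base (< B = 2.48 m), so the ½γBN_γ term uses γ̄ = γ' + (d_w/B)(γ − γ') = 9.19 + (0.4/2.48)(17.5 − 9.19) = 10.53 kN/m³.
Cohesion term c·N_c·s_c = 5 × 20.7 × 1.3 = 134.55 kPa; surcharge term q·N_q = 40.25 × 10.7 = 430.67 kPa; self-weight term 0.5·γ·B·N_γ·s_γ = 0.5 × 10.53 × 2.48 × 6.77 × 0.6 = 53.04 kPa.
q_ult = 134.55 + 430.67 + 53.04 = 618.26 kPa.
q_net = 618.26 − 40.25 = 578.01 kPa.
q_all(net) = 578.01 / 3 = 192.67 kPa.

q_all(net) ≈ 193 kPa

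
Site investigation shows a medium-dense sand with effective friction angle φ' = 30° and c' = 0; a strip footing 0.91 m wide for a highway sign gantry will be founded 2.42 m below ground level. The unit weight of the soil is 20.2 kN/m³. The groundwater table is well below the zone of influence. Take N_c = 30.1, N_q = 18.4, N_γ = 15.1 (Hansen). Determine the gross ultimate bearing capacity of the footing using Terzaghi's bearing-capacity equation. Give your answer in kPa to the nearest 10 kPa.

q = γ·D_f = 20.2 × 2.42 = 48.884 kPa.
q·N_q = 48.884 × 18.4 = 899.47 kPa
0.5·γ·B·N_γ = 0.5 × 20.2 × 0.91 × 15.1 = 138.78 kPa
q_ult = 899.47 + 138.78 = 1038.2 kPa.

q_ult ≈ 1040 kPa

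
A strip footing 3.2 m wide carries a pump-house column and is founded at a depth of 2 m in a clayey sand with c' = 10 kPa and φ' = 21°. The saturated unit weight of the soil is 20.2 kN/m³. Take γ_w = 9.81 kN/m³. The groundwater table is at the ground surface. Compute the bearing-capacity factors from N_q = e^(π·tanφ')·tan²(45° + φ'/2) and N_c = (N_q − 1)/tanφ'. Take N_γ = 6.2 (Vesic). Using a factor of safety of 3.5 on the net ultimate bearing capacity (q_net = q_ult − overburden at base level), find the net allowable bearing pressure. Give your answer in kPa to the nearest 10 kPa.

q_all(net) ≈ 110 kPa

N_q = e^(π·tan21°)·tan²(55.5°) = 7.07; N_c = (N_q − 1)/tanφ' = 15.81.
With the water table at the surface the whole profile is submerged: γ' = 20.2 − 9.81 = 10.39 kN/m³, so q = γ'·D_f = 20.78 kPa; the same γ' applies in the ½γBN_γ term.
q_ult = c·N_c + q·N_q + 0.5·γ·B·N_γ
     = 10 × 15.815 + 20.78 × 7.0708 + 0.5 × 10.39 × 3.2 × 6.2
     = 158.15 + 146.93 + 103.07 = 408.15 kPa.
q_net = 408.15 − 20.78 = 387.37 kPa.
q_all(net) = 387.37 / 3.5 = 110.68 kPa.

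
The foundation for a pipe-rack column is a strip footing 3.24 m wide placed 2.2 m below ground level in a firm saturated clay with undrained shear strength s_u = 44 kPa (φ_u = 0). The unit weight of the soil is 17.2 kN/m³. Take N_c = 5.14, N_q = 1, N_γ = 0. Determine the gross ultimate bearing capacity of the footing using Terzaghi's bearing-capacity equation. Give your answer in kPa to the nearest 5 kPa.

q = γ·D_f = 17.2 × 2.2 = 37.84 kPa.
c·N_c = 44 × 5.14 = 226.16 kPa
q·N_q = 37.84 × 1 = 37.84 kPa
q_ult = 226.16 + 37.84 = 264 kPa.

q_ult ≈ 265 kPa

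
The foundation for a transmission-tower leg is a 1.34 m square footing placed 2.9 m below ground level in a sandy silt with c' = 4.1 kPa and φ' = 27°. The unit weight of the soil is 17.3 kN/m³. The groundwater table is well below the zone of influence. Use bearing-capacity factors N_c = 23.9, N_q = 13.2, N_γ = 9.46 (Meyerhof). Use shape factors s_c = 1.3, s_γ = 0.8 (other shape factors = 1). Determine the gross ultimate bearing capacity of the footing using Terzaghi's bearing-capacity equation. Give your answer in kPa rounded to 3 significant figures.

Effective surcharge at the founding depth q = γ·D_f = 17.3 × 2.9 = 50.17 kPa.
q_ult = c·N_c·s_c + q·N_q + 0.5·γ·B·N_γ·s_γ
     = 4.1 × 23.9 × 1.3 + 50.17 × 13.2 + 0.5 × 17.3 × 1.34 × 9.46 × 0.8
     = 127.39 + 662.24 + 87.721 = 877.35 kPa.

q_ult ≈ 877 kPa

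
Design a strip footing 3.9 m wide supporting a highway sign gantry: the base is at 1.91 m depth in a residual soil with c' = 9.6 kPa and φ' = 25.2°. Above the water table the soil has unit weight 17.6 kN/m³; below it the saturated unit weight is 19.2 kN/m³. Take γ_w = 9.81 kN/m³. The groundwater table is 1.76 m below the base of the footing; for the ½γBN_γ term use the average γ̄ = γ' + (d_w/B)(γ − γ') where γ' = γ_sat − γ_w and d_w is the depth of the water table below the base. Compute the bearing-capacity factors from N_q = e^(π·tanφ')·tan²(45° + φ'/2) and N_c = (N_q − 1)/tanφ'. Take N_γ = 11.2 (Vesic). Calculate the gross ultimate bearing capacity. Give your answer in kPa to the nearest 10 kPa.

q_ult ≈ 850 kPa

tan25.2° = 0.4706, so N_q = e^(π×0.4706)·tan²(57.6°) = 4.386 × 2.483 = 10.89.
N_c = (10.89 − 1)/tan25.2° = 21.02.
q = γ·D_f = 17.6 × 1.91 = 33.616 kPa.
γ' = 9.39 kN/m³; averaging over the depth B below the base, γ̄ = γ' + (d_w/B)(γ − γ') = 13.095 kN/m³.
c·N_c = 9.6 × 21.016 = 201.75 kPa
q·N_q = 33.616 × 10.889 = 366.05 kPa
0.5·γ·B·N_γ = 0.5 × 13.095 × 3.9 × 11.2 = 286 kPa
q_ult = 201.75 + 366.05 + 286 = 853.8 kPa.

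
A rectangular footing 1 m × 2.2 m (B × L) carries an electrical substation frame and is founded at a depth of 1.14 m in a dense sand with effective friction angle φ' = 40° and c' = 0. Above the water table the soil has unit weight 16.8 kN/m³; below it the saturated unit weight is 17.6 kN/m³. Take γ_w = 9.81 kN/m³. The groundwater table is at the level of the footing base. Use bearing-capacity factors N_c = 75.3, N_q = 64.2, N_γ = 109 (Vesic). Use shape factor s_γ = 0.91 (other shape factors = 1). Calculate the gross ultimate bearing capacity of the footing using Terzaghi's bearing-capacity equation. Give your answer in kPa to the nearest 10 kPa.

q_ult ≈ 1620 kPa

Effective surcharge at the founding depth q = γ·D_f = 16.8 × 1.14 = 19.152 kPa.
The water table coincides with the base, so in the self-weight term γ → γ' = 7.79 kN/m³.
q_ult = q·N_q + 0.5·γ·B·N_γ·s_γ
     = 19.152 × 64.2 + 0.5 × 7.79 × 1 × 109 × 0.91
     = 1229.6 + 386.35 = 1615.9 kPa.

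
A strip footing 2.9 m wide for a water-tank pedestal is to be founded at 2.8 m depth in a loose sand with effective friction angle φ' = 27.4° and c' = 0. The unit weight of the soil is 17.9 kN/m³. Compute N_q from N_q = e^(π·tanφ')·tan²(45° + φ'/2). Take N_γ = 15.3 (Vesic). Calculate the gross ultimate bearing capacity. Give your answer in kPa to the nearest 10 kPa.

q_ult ≈ 1090 kPa

tan27.4° = 0.5184, so N_q = e^(π×0.5184)·tan²(58.7°) = 5.096 × 2.705 = 13.78.
q = γ·D_f = 17.9 × 2.8 = 50.12 kPa.
q·N_q = 50.12 × 13.785 = 690.9 kPa
0.5·γ·B·N_γ = 0.5 × 17.9 × 2.9 × 15.3 = 397.11 kPa
q_ult = 690.9 + 397.11 = 1088 kPa.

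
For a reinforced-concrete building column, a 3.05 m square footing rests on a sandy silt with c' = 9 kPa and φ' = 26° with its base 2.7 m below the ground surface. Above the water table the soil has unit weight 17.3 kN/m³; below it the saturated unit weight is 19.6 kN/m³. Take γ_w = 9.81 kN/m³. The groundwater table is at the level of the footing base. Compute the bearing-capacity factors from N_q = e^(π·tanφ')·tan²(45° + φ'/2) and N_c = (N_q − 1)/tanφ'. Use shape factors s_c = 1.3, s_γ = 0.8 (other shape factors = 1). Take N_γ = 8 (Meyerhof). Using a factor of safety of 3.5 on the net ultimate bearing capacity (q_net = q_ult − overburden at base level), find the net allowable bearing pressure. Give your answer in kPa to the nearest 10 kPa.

N_q = e^(π·tan26°)·tan²(58°) = 11.85; N_c = (N_q − 1)/tanφ' = 22.25.
q = γ·D_f = 17.3 × 2.7 = 46.71 kPa.
For the ½γBN_γ term take γ' = 19.6 − 9.81 = 9.79 kN/m³ (soil below base is submerged).
c·N_c·s_c = 9 × 22.254 × 1.3 = 260.38 kPa
q·N_q = 46.71 × 11.854 = 553.71 kPa
0.5·γ·B·N_γ·s_γ = 0.5 × 9.79 × 3.05 × 8 × 0.8 = 95.55 kPa
q_ult = 260.38 + 553.71 + 95.55 = 909.64 kPa.
q_net = 909.64 − 46.71 = 862.93 kPa.
q_all(net) = 862.93 / 3.5 = 246.55 kPa.

q_all(net) ≈ 250 kPa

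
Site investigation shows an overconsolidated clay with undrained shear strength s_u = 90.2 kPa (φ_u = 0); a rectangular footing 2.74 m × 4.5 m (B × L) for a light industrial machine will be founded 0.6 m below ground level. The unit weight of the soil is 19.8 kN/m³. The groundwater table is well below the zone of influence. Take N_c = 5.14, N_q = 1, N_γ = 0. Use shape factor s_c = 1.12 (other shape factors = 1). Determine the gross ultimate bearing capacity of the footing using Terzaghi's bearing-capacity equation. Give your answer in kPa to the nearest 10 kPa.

Overburden at base level: q = 19.8 × 0.6 = 11.88 kPa.
Cohesion term c·N_c·s_c = 90.2 × 5.14 × 1.12 = 519.26 kPa; surcharge term q·N_q = 11.88 × 1 = 11.88 kPa.
q_ult = 519.26 + 11.88 = 531.14 kPa.

q_ult ≈ 530 kPa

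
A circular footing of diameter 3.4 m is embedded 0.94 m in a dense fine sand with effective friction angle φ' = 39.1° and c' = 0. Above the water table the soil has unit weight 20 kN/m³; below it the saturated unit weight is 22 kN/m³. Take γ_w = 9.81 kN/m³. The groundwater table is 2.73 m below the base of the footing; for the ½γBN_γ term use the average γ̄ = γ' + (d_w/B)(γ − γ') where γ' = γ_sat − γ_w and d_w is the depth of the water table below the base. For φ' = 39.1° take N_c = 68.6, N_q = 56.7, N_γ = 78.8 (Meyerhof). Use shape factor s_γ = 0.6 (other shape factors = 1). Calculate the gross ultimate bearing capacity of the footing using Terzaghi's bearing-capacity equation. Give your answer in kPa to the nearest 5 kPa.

Overburden at base level: q = 20 × 0.94 = 18.8 kPa.
The water table is 2.73 m below the base (< B = 3.4 m), so the ½γBN_γ term uses γ̄ = γ' + (d_w/B)(γ − γ') = 12.19 + (2.73/3.4)(20 − 12.19) = 18.461 kN/m³.
Surcharge term q·N_q = 18.8 × 56.7 = 1066 kPa; self-weight term 0.5·γ·B·N_γ·s_γ = 0.5 × 18.461 × 3.4 × 78.8 × 0.6 = 1483.8 kPa.
q_ult = 1066 + 1483.8 = 2549.8 kPa.

q_ult ≈ 2550 kPa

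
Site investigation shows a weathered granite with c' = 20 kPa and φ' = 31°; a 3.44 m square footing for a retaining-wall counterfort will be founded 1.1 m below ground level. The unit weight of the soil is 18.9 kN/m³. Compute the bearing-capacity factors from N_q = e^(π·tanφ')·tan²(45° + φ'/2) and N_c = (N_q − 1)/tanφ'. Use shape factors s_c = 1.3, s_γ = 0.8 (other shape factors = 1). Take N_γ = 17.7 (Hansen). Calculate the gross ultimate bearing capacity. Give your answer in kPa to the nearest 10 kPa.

tan31° = 0.6009, so N_q = e^(π×0.6009)·tan²(60.5°) = 6.604 × 3.124 = 20.63.
N_c = (20.63 − 1)/tan31° = 32.67.
Overburden at base level: q = 18.9 × 1.1 = 20.79 kPa.
Cohesion term c·N_c·s_c = 20 × 32.671 × 1.3 = 849.45 kPa; surcharge term q·N_q = 20.79 × 20.631 = 428.91 kPa; self-weight term 0.5·γ·B·N_γ·s_γ = 0.5 × 18.9 × 3.44 × 17.7 × 0.8 = 460.31 kPa.
q_ult = 849.45 + 428.91 + 460.31 = 1738.7 kPa.

q_ult ≈ 1740 kPa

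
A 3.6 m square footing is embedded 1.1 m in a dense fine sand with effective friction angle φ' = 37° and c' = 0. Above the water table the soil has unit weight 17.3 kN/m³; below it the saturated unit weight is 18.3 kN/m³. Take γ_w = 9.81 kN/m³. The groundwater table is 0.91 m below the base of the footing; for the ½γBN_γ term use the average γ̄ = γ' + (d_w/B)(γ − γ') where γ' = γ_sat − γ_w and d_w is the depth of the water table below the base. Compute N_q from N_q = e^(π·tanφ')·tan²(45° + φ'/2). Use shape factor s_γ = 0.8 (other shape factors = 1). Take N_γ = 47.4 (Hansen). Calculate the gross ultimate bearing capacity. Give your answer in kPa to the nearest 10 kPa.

tan37° = 0.7536, so N_q = e^(π×0.7536)·tan²(63.5°) = 10.669 × 4.023 = 42.92.
Overburden at base level: q = 17.3 × 1.1 = 19.03 kPa.
The water table is 0.91 m below the base (< B = 3.6 m), so the ½γBN_γ term uses γ̄ = γ' + (d_w/B)(γ − γ') = 8.49 + (0.91/3.6)(17.3 − 8.49) = 10.717 kN/m³.
Surcharge term q·N_q = 19.03 × 42.92 = 816.77 kPa; self-weight term 0.5·γ·B·N_γ·s_γ = 0.5 × 10.717 × 3.6 × 47.4 × 0.8 = 731.5 kPa.
q_ult = 816.77 + 731.5 = 1548.3 kPa.

q_ult ≈ 1550 kPa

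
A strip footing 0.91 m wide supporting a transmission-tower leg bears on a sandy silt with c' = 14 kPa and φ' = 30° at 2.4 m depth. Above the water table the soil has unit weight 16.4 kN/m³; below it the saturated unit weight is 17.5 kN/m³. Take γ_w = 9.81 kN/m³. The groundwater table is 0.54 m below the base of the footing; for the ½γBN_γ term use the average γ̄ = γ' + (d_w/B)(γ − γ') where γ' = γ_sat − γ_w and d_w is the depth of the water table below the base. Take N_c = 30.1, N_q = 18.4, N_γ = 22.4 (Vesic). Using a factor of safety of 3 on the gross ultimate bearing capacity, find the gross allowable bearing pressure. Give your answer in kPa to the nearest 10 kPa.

q_all ≈ 430 kPa

Overburden at base level: q = 16.4 × 2.4 = 39.36 kPa.
The water table is 0.54 m below the base (< B = 0.91 m), so the ½γBN_γ term uses γ̄ = γ' + (d_w/B)(γ − γ') = 7.69 + (0.54/0.91)(16.4 − 7.69) = 12.859 kN/m³.
Cohesion term c·N_c = 14 × 30.1 = 421.4 kPa; surcharge term q·N_q = 39.36 × 18.4 = 724.22 kPa; self-weight term 0.5·γ·B·N_γ = 0.5 × 12.859 × 0.91 × 22.4 = 131.05 kPa.
q_ult = 421.4 + 724.22 + 131.05 = 1276.7 kPa.
q_all = 1276.7 / 3 = 425.56 kPa.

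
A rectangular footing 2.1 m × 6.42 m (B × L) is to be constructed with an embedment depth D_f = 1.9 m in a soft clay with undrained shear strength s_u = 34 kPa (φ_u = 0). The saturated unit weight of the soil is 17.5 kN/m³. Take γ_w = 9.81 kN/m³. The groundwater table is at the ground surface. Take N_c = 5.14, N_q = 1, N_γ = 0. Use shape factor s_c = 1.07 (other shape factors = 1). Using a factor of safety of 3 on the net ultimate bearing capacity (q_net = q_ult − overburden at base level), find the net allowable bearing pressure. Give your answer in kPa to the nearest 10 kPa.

q_all(net) ≈ 60 kPa

Water table at ground surface, so effective unit weight γ' = 17.5 − 9.81 = 7.69 kN/m³ is used throughout; overburden q = 7.69 × 1.9 = 14.611 kPa.
Cohesion term c·N_c·s_c = 34 × 5.14 × 1.07 = 186.99 kPa; surcharge term q·N_q = 14.611 × 1 = 14.611 kPa.
q_ult = 186.99 + 14.611 = 201.6 kPa.
q_net = 201.6 − 14.611 = 186.99 kPa.
q_all(net) = 186.99 / 3 = 62.331 kPa.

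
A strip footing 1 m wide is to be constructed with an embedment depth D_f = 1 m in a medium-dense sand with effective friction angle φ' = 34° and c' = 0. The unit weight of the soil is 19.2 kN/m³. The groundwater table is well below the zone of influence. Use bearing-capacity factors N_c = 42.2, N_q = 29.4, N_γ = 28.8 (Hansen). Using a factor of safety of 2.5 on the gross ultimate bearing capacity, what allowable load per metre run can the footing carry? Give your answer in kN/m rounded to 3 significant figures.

q = γ·D_f = 19.2 × 1 = 19.2 kPa.
q·N_q = 19.2 × 29.4 = 564.48 kPa
0.5·γ·B·N_γ = 0.5 × 19.2 × 1 × 28.8 = 276.48 kPa
q_ult = 564.48 + 276.48 = 840.96 kPa.
Gross allowable pressure q_all = 840.96 / 2.5 = 336.38 kPa.
Allowable wall load = q_all × B = 336.38 × 1 = 336.38 kN per metre run.

≈ 336 kN/m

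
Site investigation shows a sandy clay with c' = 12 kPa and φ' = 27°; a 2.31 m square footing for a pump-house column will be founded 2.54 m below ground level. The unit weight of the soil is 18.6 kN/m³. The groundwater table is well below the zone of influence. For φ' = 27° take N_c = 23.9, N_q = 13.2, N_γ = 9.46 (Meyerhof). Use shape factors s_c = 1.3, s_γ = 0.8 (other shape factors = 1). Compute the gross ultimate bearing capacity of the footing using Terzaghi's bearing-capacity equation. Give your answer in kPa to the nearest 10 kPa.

q_ult ≈ 1160 kPa

q = γ·D_f = 18.6 × 2.54 = 47.244 kPa.
c·N_c·s_c = 12 × 23.9 × 1.3 = 372.84 kPa
q·N_q = 47.244 × 13.2 = 623.62 kPa
0.5·γ·B·N_γ·s_γ = 0.5 × 18.6 × 2.31 × 9.46 × 0.8 = 162.58 kPa
q_ult = 372.84 + 623.62 + 162.58 = 1159 kPa.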